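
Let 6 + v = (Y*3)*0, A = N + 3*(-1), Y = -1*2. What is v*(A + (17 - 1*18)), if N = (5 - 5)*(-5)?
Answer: 24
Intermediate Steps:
Y = -2
N = 0 (N = 0*(-5) = 0)
A = -3 (A = 0 + 3*(-1) = 0 - 3 = -3)
v = -6 (v = -6 - 2*3*0 = -6 - 6*0 = -6 + 0 = -6)
v*(A + (17 - 1*18)) = -6*(-3 + (17 - 1*18)) = -6*(-3 + (17 - 18)) = -6*(-3 - 1) = -6*(-4) = 24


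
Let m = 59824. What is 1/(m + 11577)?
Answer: 1/71401 ≈ 1.4005e-5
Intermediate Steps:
1/(m + 11577) = 1/(59824 + 11577) = 1/71401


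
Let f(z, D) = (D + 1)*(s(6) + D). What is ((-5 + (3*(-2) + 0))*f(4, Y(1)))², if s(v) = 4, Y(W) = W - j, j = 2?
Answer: 0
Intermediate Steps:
Y(W) = -2 + W (Y(W) = W - 1*2 = W - 2 = -2 + W)
f(z, D) = (1 + D)*(4 + D) (f(z, D) = (D + 1)*(4 + D) = (1 + D)*(4 + D))
((-5 + (3*(-2) + 0))*f(4, Y(1)))² = ((-5 + (3*(-2) + 0))*(4 + (-2 + 1)² + 5*(-2 + 1)))² = ((-5 + (-6 + 0))*(4 + (-1)² + 5*(-1)))² = ((-5 - 6)*(4 + 1 - 5))² = (-11*0)² = 0² = 0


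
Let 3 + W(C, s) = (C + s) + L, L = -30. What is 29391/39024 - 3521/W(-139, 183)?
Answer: -45693401/143088 ≈ -319.34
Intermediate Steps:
W(C, s) = -33 + C + s (W(C, s) = -3 + ((C + s) - 30) = -3 + (-30 + C + s) = -33 + C + s)
29391/39024 - 3521/W(-139, 183) = 29391/39024 - 3521/(-33 - 139 + 183) = 29391*(1/39024) - 3521/11 = 9797/13008 - 3521*1/11 = 9797/13008 - 3521/11 = -45693401/143088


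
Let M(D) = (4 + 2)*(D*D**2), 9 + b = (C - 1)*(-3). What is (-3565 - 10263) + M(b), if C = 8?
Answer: -175828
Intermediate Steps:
b = -30 (b = -9 + (8 - 1)*(-3) = -9 + 7*(-3) = -9 - 21 = -30)
M(D) = 6*D**3
(-3565 - 10263) + M(b) = (-3565 - 10263) + 6*(-30)**3 = -13828 + 6*(-27000) = -13828 - 162000 = -175828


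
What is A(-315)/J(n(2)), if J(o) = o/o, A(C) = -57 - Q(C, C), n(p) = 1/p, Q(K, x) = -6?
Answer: -51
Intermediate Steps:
A(C) = -51 (A(C) = -57 - 1*(-6) = -57 + 6 = -51)
J(o) = 1
A(-315)/J(n(2)) = -51/1 = -51*1 = -51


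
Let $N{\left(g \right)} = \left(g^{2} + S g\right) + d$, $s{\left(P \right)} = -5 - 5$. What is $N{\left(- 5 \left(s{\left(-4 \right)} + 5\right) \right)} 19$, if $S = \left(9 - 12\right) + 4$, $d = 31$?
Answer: $12939$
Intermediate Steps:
$s{\left(P \right)} = -10$ ($s{\left(P \right)} = -5 - 5 = -10$)
$S = 1$ ($S = -3 + 4 = 1$)
$N{\left(g \right)} = 31 + g + g^{2}$ ($N{\left(g \right)} = \left(g^{2} + 1 g\right) + 31 = \left(g^{2} + g\right) + 31 = \left(g + g^{2}\right) + 31 = 31 + g + g^{2}$)
$N{\left(- 5 \left(s{\left(-4 \right)} + 5\right) \right)} 19 = \left(31 - 5 \left(-10 + 5\right) + \left(- 5 \left(-10 + 5\right)\right)^{2}\right) 19 = \left(31 - -25 + \left(\left(-5\right) \left(-5\right)\right)^{2}\right) 19 = \left(31 + 25 + 25^{2}\right) 19 = \left(31 + 25 + 625\right) 19 = 681 \cdot 19 = 12939$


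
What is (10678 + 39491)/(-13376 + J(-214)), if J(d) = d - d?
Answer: -50169/13376 ≈ -3.7507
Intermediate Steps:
J(d) = 0
(10678 + 39491)/(-13376 + J(-214)) = (10678 + 39491)/(-13376 + 0) = 50169/(-13376) = 50169*(-1/13376) = -50169/13376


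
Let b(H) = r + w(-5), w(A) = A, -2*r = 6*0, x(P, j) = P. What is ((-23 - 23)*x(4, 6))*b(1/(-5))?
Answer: 920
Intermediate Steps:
r = 0 (r = -3*0 = -½*0 = 0)
b(H) = -5 (b(H) = 0 - 5 = -5)
((-23 - 23)*x(4, 6))*b(1/(-5)) = ((-23 - 23)*4)*(-5) = -46*4*(-5) = -184*(-5) = 920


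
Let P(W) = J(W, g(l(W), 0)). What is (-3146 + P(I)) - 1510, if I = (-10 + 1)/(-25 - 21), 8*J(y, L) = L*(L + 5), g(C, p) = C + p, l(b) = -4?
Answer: -9313/2 ≈ -4656.5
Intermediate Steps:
J(y, L) = L*(5 + L)/8 (J(y, L) = (L*(L + 5))/8 = (L*(5 + L))/8 = L*(5 + L)/8)
I = 9/46 (I = -9/(-46) = -9*(-1/46) = 9/46 ≈ 0.19565)
P(W) = -½ (P(W) = (-4 + 0)*(5 + (-4 + 0))/8 = (⅛)*(-4)*(5 - 4) = (⅛)*(-4)*1 = -½)
(-3146 + P(I)) - 1510 = (-3146 - ½) - 1510 = -6293/2 - 1510 = -9313/2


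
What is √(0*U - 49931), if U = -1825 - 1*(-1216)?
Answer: 7*I*√1019 ≈ 223.45*I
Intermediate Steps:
U = -609 (U = -1825 + 1216 = -609)
√(0*U - 49931) = √(0*(-609) - 49931) = √(0 - 49931) = √(-49931) = 7*I*√1019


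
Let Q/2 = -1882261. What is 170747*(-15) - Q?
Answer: 1203317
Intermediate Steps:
Q = -3764522 (Q = 2*(-1882261) = -3764522)
170747*(-15) - Q = 170747*(-15) - 1*(-3764522) = -2561205 + 3764522 = 1203317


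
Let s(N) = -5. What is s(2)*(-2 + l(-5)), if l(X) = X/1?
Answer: 35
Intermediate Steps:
l(X) = X (l(X) = X*1 = X)
s(2)*(-2 + l(-5)) = -5*(-2 - 5) = -5*(-7) = 35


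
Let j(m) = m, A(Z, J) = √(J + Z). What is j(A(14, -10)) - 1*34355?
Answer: -34353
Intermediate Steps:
j(A(14, -10)) - 1*34355 = √(-10 + 14) - 1*34355 = √4 - 34355 = 2 - 34355 = -34353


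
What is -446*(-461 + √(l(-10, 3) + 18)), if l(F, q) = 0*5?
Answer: 205606 - 1338*√2 ≈ 2.0371e+5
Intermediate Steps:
l(F, q) = 0
-446*(-461 + √(l(-10, 3) + 18)) = -446*(-461 + √(0 + 18)) = -446*(-461 + √18) = -446*(-461 + 3*√2) = 205606 - 1338*√2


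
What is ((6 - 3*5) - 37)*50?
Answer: -2300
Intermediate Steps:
((6 - 3*5) - 37)*50 = ((6 - 15) - 37)*50 = (-9 - 37)*50 = -46*50 = -2300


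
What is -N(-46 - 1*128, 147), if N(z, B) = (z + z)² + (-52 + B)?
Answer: -121199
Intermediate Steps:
N(z, B) = -52 + B + 4*z² (N(z, B) = (2*z)² + (-52 + B) = 4*z² + (-52 + B) = -52 + B + 4*z²)
-N(-46 - 1*128, 147) = -(-52 + 147 + 4*(-46 - 1*128)²) = -(-52 + 147 + 4*(-46 - 128)²) = -(-52 + 147 + 4*(-174)²) = -(-52 + 147 + 4*30276) = -(-52 + 147 + 121104) = -1*121199 = -121199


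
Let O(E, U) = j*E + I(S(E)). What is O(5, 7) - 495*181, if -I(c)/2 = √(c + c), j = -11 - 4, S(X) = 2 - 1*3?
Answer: -89670 - 2*I*√2 ≈ -89670.0 - 2.8284*I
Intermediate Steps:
S(X) = -1 (S(X) = 2 - 3 = -1)
j = -15
I(c) = -2*√2*√c (I(c) = -2*√(c + c) = -2*√2*√c)
O(E, U) = -15*E - 2*I*√2 (O(E, U) = -15*E - 2*√2*√(-1) = -15*E - 2*√2*I = -15*E - 2*I*√2)
O(5, 7) - 495*181 = (-15*5 - 2*I*√2) - 495*181 = (-75 - 2*I*√2) - 89595 = -89670 - 2*I*√2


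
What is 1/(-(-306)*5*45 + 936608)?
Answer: 1/1005458 ≈ 9.9457e-7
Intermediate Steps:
1/(-(-306)*5*45 + 936608) = 1/(-34*(-45)*45 + 936608) = 1/(1530*45 + 936608) = 1/(68850 + 936608) = 1/1005458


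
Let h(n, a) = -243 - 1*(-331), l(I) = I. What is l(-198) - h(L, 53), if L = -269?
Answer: -286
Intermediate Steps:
h(n, a) = 88 (h(n, a) = -243 + 331 = 88)
l(-198) - h(L, 53) = -198 - 1*88 = -198 - 88 = -286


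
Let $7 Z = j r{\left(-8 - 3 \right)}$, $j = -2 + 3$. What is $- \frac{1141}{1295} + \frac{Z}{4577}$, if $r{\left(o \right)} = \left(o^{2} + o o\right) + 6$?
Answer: $- \frac{5176477}{5927215} \approx -0.87334$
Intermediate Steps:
$r{\left(o \right)} = 6 + 2 o^{2}$ ($r{\left(o \right)} = \left(o^{2} + o^{2}\right) + 6 = 2 o^{2} + 6 = 6 + 2 o^{2}$)
$j = 1$
$Z = \frac{248}{7}$ ($Z = \frac{1 \left(6 + 2 \left(-8 - 3\right)^{2}\right)}{7} = \frac{1 \left(6 + 2 \left(-11\right)^{2}\right)}{7} = \frac{1 \left(6 + 2 \cdot 121\right)}{7} = \frac{1 \left(6 + 242\right)}{7} = \frac{1 \cdot 248}{7} = \frac{1}{7} \cdot 248 = \frac{248}{7} \approx 35.429$)
$- \frac{1141}{1295} + \frac{Z}{4577} = - \frac{1141}{1295} + \frac{248}{7 \cdot 4577} = \left(-1141\right) \frac{1}{1295} + \frac{248}{7} \cdot \frac{1}{4577} = - \frac{163}{185} + \frac{248}{32039} = - \frac{5176477}{5927215}$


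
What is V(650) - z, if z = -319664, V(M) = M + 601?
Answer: 320915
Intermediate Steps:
V(M) = 601 + M
V(650) - z = (601 + 650) - 1*(-319664) = 1251 + 319664 = 320915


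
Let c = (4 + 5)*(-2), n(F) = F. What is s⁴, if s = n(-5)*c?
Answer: 65610000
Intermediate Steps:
c = -18 (c = 9*(-2) = -18)
s = 90 (s = -5*(-18) = 90)
s⁴ = 90⁴ = 65610000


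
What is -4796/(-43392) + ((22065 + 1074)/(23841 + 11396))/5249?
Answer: 222016868459/2006435373024 ≈ 0.11065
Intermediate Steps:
-4796/(-43392) + ((22065 + 1074)/(23841 + 11396))/5249 = -4796*(-1/43392) + (23139/35237)*(1/5249) = 1199/10848 + (23139*(1/35237))*(1/5249) = 1199/10848 + (23139/35237)*(1/5249) = 1199/10848 + 23139/184959013 = 222016868459/2006435373024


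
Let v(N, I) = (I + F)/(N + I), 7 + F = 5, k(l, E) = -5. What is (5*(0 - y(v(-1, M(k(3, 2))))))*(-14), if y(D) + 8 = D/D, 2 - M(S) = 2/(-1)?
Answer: -490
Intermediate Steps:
F = -2 (F = -7 + 5 = -2)
M(S) = 4 (M(S) = 2 - 2/(-1) = 2 - 2*(-1) = 2 - 1*(-2) = 2 + 2 = 4)
v(N, I) = (-2 + I)/(I + N) (v(N, I) = (I - 2)/(N + I) = (-2 + I)/(I + N))
y(D) = -7 (y(D) = -8 + D/D = -8 + 1 = -7)
(5*(0 - y(v(-1, M(k(3, 2))))))*(-14) = (5*(0 - 1*(-7)))*(-14) = (5*(0 + 7))*(-14) = (5*7)*(-14) = 35*(-14) = -490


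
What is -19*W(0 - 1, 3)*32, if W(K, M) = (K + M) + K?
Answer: -608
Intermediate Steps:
W(K, M) = M + 2*K
-19*W(0 - 1, 3)*32 = -19*(3 + 2*(0 - 1))*32 = -19*(3 + 2*(-1))*32 = -19*(3 - 2)*32 = -19*1*32 = -19*32 = -608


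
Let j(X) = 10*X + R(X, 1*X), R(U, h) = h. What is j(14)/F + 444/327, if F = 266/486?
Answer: 585526/2071 ≈ 282.73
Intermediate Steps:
F = 133/243 (F = 266*(1/486) = 133/243 ≈ 0.54733)
j(X) = 11*X (j(X) = 10*X + 1*X = 10*X + X = 11*X)
j(14)/F + 444/327 = (11*14)/(133/243) + 444/327 = 154*(243/133) + 444*(1/327) = 5346/19 + 148/109 = 585526/2071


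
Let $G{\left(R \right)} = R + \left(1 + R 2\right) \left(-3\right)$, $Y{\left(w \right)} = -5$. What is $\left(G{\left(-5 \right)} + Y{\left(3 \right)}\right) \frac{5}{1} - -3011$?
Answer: $3096$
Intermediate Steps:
$G{\left(R \right)} = -3 - 5 R$ ($G{\left(R \right)} = R + \left(1 + 2 R\right) \left(-3\right) = R - \left(3 + 6 R\right) = -3 - 5 R$)
$\left(G{\left(-5 \right)} + Y{\left(3 \right)}\right) \frac{5}{1} - -3011 = \left(\left(-3 - -25\right) - 5\right) \frac{5}{1} - -3011 = \left(\left(-3 + 25\right) - 5\right) 5 \cdot 1 + 3011 = \left(22 - 5\right) 5 + 3011 = 17 \cdot 5 + 3011 = 85 + 3011 = 3096$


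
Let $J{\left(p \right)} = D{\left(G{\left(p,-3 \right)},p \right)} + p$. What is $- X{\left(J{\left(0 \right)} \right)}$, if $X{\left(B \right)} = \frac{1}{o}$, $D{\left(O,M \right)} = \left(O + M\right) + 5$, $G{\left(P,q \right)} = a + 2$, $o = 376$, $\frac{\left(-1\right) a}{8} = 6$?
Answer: $- \frac{1}{376} \approx -0.0026596$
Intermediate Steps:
$a = -48$ ($a = \left(-8\right) 6 = -48$)
$G{\left(P,q \right)} = -46$ ($G{\left(P,q \right)} = -48 + 2 = -46$)
$D{\left(O,M \right)} = 5 + M + O$ ($D{\left(O,M \right)} = \left(M + O\right) + 5 = 5 + M + O$)
$J{\left(p \right)} = -41 + 2 p$ ($J{\left(p \right)} = \left(5 + p - 46\right) + p = \left(-41 + p\right) + p = -41 + 2 p$)
$X{\left(B \right)} = \frac{1}{376}$
$- X{\left(J{\left(0 \right)} \right)} = \left(-1\right) \frac{1}{376} = - \frac{1}{376}$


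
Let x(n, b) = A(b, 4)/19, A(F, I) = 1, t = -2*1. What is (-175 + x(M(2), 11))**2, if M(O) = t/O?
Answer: 11048976/361 ≈ 30607.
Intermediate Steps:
t = -2
M(O) = -2/O
x(n, b) = 1/19
(-175 + x(M(2), 11))**2 = (-175 + 1/19)**2 = (-3324/19)**2 = 11048976/361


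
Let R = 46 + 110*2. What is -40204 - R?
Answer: -40470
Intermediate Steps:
R = 266 (R = 46 + 220 = 266)
-40204 - R = -40204 - 1*266 = -40204 - 266 = -40470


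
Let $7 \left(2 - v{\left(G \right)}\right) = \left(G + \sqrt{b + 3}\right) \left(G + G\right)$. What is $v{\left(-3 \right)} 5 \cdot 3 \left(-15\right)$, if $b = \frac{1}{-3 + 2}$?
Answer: $\frac{900}{7} - \frac{1350 \sqrt{2}}{7} \approx -144.17$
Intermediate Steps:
$b = -1$ ($b = \frac{1}{-1} = -1$)
$v{\left(G \right)} = 2 - \frac{2 G \left(G + \sqrt{2}\right)}{7}$ ($v{\left(G \right)} = 2 - \frac{\left(G + \sqrt{-1 + 3}\right) \left(G + G\right)}{7} = 2 - \frac{\left(G + \sqrt{2}\right) 2 G}{7} = 2 - \frac{2 G \left(G + \sqrt{2}\right)}{7}$)
$v{\left(-3 \right)} 5 \cdot 3 \left(-15\right) = \left(2 - \frac{2 \left(-3\right)^{2}}{7} - - \frac{6 \sqrt{2}}{7}\right) 5 \cdot 3 \left(-15\right) = \left(2 - \frac{18}{7} + \frac{6 \sqrt{2}}{7}\right) 5 \cdot 3 \left(-15\right) = \left(- \frac{4}{7} + \frac{6 \sqrt{2}}{7}\right) 5 \cdot 3 \left(-15\right) = \left(- \frac{20}{7} + \frac{30 \sqrt{2}}{7}\right) 3 \left(-15\right) = \left(- \frac{60}{7} + \frac{90 \sqrt{2}}{7}\right) \left(-15\right) = \frac{900}{7} - \frac{1350 \sqrt{2}}{7}$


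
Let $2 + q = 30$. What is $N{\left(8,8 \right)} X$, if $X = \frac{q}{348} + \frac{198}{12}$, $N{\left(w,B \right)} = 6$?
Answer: $\frac{2885}{29} \approx 99.483$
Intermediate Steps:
$q = 28$ ($q = -2 + 30 = 28$)
$X = \frac{2885}{174}$ ($X = \frac{28}{348} + \frac{198}{12} = 28 \cdot \frac{1}{348} + 198 \cdot \frac{1}{12} = \frac{7}{87} + \frac{33}{2} = \frac{2885}{174} \approx 16.58$)
$N{\left(8,8 \right)} X = 6 \cdot \frac{2885}{174} = \frac{2885}{29}$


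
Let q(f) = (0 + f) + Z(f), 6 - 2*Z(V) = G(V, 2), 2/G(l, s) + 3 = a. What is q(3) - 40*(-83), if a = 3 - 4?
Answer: 13305/4 ≈ 3326.3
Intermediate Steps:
a = -1
G(l, s) = -½ (G(l, s) = 2/(-3 - 1) = 2/(-4) = 2*(-¼) = -½)
Z(V) = 13/4 (Z(V) = 3 - ½*(-½) = 3 + ¼ = 13/4)
q(f) = 13/4 + f (q(f) = (0 + f) + 13/4 = f + 13/4 = 13/4 + f)
q(3) - 40*(-83) = (13/4 + 3) - 40*(-83) = 25/4 + 3320 = 13305/4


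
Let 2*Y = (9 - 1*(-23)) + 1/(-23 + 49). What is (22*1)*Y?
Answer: 9163/26 ≈ 352.42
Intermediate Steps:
Y = 833/52 (Y = ((9 - 1*(-23)) + 1/(-23 + 49))/2 = ((9 + 23) + 1/26)/2 = (32 + 1/26)/2 = (½)*(833/26) = 833/52 ≈ 16.019)
(22*1)*Y = (22*1)*(833/52) = 22*(833/52) = 9163/26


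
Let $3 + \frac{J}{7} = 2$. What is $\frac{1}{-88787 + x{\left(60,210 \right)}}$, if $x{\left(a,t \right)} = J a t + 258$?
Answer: $- \frac{1}{176729} \approx -5.6584 \cdot 10^{-6}$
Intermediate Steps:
$J = -7$ ($J = -21 + 7 \cdot 2 = -21 + 14 = -7$)
$x{\left(a,t \right)} = 258 - 7 a t$ ($x{\left(a,t \right)} = - 7 a t + 258 = 258 - 7 a t$)
$\frac{1}{-88787 + x{\left(60,210 \right)}} = \frac{1}{-88787 + \left(258 - 420 \cdot 210\right)} = \frac{1}{-88787 + \left(258 - 88200\right)} = \frac{1}{-88787 - 87942} = \frac{1}{-176729} = - \frac{1}{176729}$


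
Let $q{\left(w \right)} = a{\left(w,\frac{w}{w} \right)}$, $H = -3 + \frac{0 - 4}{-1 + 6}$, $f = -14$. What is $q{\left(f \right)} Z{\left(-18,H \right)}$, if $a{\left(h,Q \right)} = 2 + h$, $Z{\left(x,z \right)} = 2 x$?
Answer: $432$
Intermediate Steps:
$H = - \frac{19}{5}$ ($H = -3 - \frac{4}{5} = - \frac{19}{5} \approx -3.8$)
$q{\left(w \right)} = 2 + w$
$q{\left(f \right)} Z{\left(-18,H \right)} = \left(2 - 14\right) 2 \left(-18\right) = \left(-12\right) \left(-36\right) = 432$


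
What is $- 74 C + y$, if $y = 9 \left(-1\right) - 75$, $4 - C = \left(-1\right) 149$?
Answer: $-11406$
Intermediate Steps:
$C = 153$ ($C = 4 - \left(-1\right) 149 = 4 - -149 = 4 + 149 = 153$)
$y = -84$ ($y = -9 - 75 = -84$)
$- 74 C + y = \left(-74\right) 153 - 84 = -11322 - 84 = -11406$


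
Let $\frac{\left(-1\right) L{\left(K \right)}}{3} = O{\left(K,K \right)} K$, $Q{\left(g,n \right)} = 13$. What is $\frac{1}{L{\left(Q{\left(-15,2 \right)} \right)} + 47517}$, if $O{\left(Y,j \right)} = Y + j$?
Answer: $\frac{1}{46503} \approx 2.1504 \cdot 10^{-5}$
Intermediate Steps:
$L{\left(K \right)} = - 6 K^{2}$ ($L{\left(K \right)} = - 3 \left(K + K\right) K = - 3 \cdot 2 K K = - 3 \cdot 2 K^{2} = - 6 K^{2}$)
$\frac{1}{L{\left(Q{\left(-15,2 \right)} \right)} + 47517} = \frac{1}{- 6 \cdot 13^{2} + 47517} = \frac{1}{\left(-6\right) 169 + 47517} = \frac{1}{-1014 + 47517} = \frac{1}{46503}$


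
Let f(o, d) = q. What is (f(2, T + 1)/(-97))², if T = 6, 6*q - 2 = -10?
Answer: 16/84681 ≈ 0.00018894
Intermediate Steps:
q = -4/3 (q = ⅓ + (⅙)*(-10) = ⅓ - 5/3 = -4/3 ≈ -1.3333)
f(o, d) = -4/3
(f(2, T + 1)/(-97))² = (-4/3/(-97))² = (-4/3*(-1/97))² = (4/291)² = 16/84681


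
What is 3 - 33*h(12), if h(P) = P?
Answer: -393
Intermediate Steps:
3 - 33*h(12) = 3 - 33*12 = 3 - 396 = -393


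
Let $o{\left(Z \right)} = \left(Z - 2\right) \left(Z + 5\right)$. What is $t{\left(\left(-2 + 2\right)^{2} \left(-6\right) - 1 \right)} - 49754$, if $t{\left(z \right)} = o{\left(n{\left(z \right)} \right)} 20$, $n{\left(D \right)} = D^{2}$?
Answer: $-49874$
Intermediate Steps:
$o{\left(Z \right)} = \left(-2 + Z\right) \left(5 + Z\right)$
$t{\left(z \right)} = -200 + 20 z^{4} + 60 z^{2}$ ($t{\left(z \right)} = \left(-10 + \left(z^{2}\right)^{2} + 3 z^{2}\right) 20 = \left(-10 + z^{4} + 3 z^{2}\right) 20 = -200 + 20 z^{4} + 60 z^{2}$)
$t{\left(\left(-2 + 2\right)^{2} \left(-6\right) - 1 \right)} - 49754 = \left(-200 + 20 \left(\left(-2 + 2\right)^{2} \left(-6\right) - 1\right)^{4} + 60 \left(\left(-2 + 2\right)^{2} \left(-6\right) - 1\right)^{2}\right) - 49754 = \left(-200 + 20 \left(0^{2} \left(-6\right) - 1\right)^{4} + 60 \left(0^{2} \left(-6\right) - 1\right)^{2}\right) - 49754 = \left(-200 + 20 \left(0 \left(-6\right) - 1\right)^{4} + 60 \left(0 \left(-6\right) - 1\right)^{2}\right) - 49754 = \left(-200 + 20 \left(0 - 1\right)^{4} + 60 \left(0 - 1\right)^{2}\right) - 49754 = \left(-200 + 20 \left(-1\right)^{4} + 60 \left(-1\right)^{2}\right) - 49754 = \left(-200 + 20 \cdot 1 + 60 \cdot 1\right) - 49754 = \left(-200 + 20 + 60\right) - 49754 = -120 - 49754 = -49874$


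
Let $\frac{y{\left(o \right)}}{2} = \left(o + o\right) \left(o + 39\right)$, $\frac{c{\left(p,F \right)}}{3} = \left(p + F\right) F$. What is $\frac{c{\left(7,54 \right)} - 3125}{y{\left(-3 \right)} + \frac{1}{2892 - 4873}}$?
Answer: $- \frac{13385617}{855793} \approx -15.641$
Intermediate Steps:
$c{\left(p,F \right)} = 3 F \left(F + p\right)$ ($c{\left(p,F \right)} = 3 \left(p + F\right) F = 3 \left(F + p\right) F = 3 F \left(F + p\right)$)
$y{\left(o \right)} = 4 o \left(39 + o\right)$ ($y{\left(o \right)} = 2 \left(o + o\right) \left(o + 39\right) = 2 \cdot 2 o \left(39 + o\right) = 4 o \left(39 + o\right)$)
$\frac{c{\left(7,54 \right)} - 3125}{y{\left(-3 \right)} + \frac{1}{2892 - 4873}} = \frac{3 \cdot 54 \left(54 + 7\right) - 3125}{4 \left(-3\right) \left(39 - 3\right) + \frac{1}{2892 - 4873}} = \frac{3 \cdot 54 \cdot 61 - 3125}{4 \left(-3\right) 36 + \frac{1}{-1981}} = \frac{9882 - 3125}{-432 - \frac{1}{1981}} = \frac{6757}{- \frac{855793}{1981}} = 6757 \left(- \frac{1981}{855793}\right) = - \frac{13385617}{855793}$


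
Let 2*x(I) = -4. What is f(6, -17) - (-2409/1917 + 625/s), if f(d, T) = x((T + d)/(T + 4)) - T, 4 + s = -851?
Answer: 68749/4047 ≈ 16.988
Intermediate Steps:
s = -855 (s = -4 - 851 = -855)
x(I) = -2 (x(I) = (½)*(-4) = -2)
f(d, T) = -2 - T
f(6, -17) - (-2409/1917 + 625/s) = (-2 - 1*(-17)) - (-2409/1917 + 625/(-855)) = (-2 + 17) - (-2409*1/1917 + 625*(-1/855)) = 15 - (-803/639 - 125/171) = 15 - 1*(-8044/4047) = 15 + 8044/4047 = 68749/4047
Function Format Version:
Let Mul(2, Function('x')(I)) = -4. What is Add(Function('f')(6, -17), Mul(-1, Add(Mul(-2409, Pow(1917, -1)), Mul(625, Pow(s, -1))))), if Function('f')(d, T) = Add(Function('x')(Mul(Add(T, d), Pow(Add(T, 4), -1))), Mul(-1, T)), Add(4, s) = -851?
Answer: Rational(68749, 4047) ≈ 16.988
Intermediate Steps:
s = -855 (s = Add(-4, -851) = -855)
Function('x')(I) = -2 (Function('x')(I) = Mul(Rational(1, 2), -4) = -2)
Function('f')(d, T) = Add(-2, Mul(-1, T))
Add(Function('f')(6, -17), Mul(-1, Add(Mul(-2409, Pow(1917, -1)), Mul(625, Pow(s, -1))))) = Add(Add(-2, Mul(-1, -17)), Mul(-1, Add(Mul(-2409, Pow(1917, -1)), Mul(625, Pow(-855, -1))))) = Add(Add(-2, 17), Mul(-1, Add(Mul(-2409, Rational(1, 1917)), Mul(625, Rational(-1, 855))))) = Add(15, Mul(-1, Add(Rational(-803, 639), Rational(-125, 171)))) = Add(15, Mul(-1, Rational(-8044, 4047))) = Add(15, Rational(8044, 4047)) = Rational(68749, 4047)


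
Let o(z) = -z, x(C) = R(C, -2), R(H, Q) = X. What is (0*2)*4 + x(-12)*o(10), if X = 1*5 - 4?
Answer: -10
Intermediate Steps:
X = 1 (X = 5 - 4 = 1)
R(H, Q) = 1
x(C) = 1
(0*2)*4 + x(-12)*o(10) = (0*2)*4 + 1*(-1*10) = 0*4 + 1*(-10) = 0 - 10 = -10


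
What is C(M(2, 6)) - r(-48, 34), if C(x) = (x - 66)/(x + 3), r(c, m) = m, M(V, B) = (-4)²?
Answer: -696/19 ≈ -36.632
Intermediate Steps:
M(V, B) = 16
C(x) = (-66 + x)/(3 + x)
C(M(2, 6)) - r(-48, 34) = (-66 + 16)/(3 + 16) - 1*34 = -50/19 - 34 = -696/19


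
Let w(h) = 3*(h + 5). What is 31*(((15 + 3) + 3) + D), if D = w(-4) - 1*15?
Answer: 279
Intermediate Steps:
w(h) = 15 + 3*h (w(h) = 3*(5 + h) = 15 + 3*h)
D = -12 (D = (15 + 3*(-4)) - 1*15 = (15 - 12) - 15 = 3 - 15 = -12)
31*(((15 + 3) + 3) + D) = 31*(((15 + 3) + 3) - 12) = 31*((18 + 3) - 12) = 31*(21 - 12) = 31*9 = 279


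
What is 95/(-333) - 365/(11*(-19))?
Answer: 101690/69597 ≈ 1.4611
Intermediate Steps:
95/(-333) - 365/(11*(-19)) = 95*(-1/333) - 365/(-209) = -95/333 - 365*(-1/209) = -95/333 + 365/209 = 101690/69597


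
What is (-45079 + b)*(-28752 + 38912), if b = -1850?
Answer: -476798640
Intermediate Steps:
(-45079 + b)*(-28752 + 38912) = (-45079 - 1850)*(-28752 + 38912) = -46929*10160 = -476798640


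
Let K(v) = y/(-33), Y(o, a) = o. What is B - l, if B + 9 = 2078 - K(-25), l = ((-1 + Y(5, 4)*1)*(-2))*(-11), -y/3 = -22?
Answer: 1983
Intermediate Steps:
y = 66 (y = -3*(-22) = 66)
K(v) = -2 (K(v) = 66/(-33) = 66*(-1/33) = -2)
l = 88 (l = ((-1 + 5*1)*(-2))*(-11) = ((-1 + 5)*(-2))*(-11) = (4*(-2))*(-11) = -8*(-11) = 88)
B = 2071 (B = -9 + (2078 - 1*(-2)) = -9 + (2078 + 2) = -9 + 2080 = 2071)
B - l = 2071 - 1*88 = 2071 - 88 = 1983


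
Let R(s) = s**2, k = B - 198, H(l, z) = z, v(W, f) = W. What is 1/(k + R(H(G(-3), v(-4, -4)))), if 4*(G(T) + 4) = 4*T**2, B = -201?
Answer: -1/383 ≈ -0.0026110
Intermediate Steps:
G(T) = -4 + T**2 (G(T) = -4 + (4*T**2)/4 = -4 + T**2)
k = -399 (k = -201 - 198 = -399)
1/(k + R(H(G(-3), v(-4, -4)))) = 1/(-399 + (-4)**2) = 1/(-399 + 16) = 1/(-383) = -1/383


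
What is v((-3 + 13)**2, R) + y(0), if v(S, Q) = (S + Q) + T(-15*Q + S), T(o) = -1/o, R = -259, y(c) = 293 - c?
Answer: 533989/3985 ≈ 134.00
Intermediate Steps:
v(S, Q) = Q + S - 1/(S - 15*Q) (v(S, Q) = (S + Q) - 1/(-15*Q + S) = (Q + S) - 1/(S - 15*Q) = Q + S - 1/(S - 15*Q))
v((-3 + 13)**2, R) + y(0) = (1 + (-259 + (-3 + 13)**2)*(-(-3 + 13)**2 + 15*(-259)))/(-(-3 + 13)**2 + 15*(-259)) + (293 - 1*0) = (1 + (-259 + 10**2)*(-1*10**2 - 3885))/(-1*10**2 - 3885) + (293 + 0) = (1 + (-259 + 100)*(-1*100 - 3885))/(-1*100 - 3885) + 293 = (1 - 159*(-100 - 3885))/(-100 - 3885) + 293 = (1 - 159*(-3985))/(-3985) + 293 = -(1 + 633615)/3985 + 293 = -1/3985*633616 + 293 = -633616/3985 + 293 = 533989/3985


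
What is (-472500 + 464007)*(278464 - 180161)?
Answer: -834887379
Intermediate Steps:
(-472500 + 464007)*(278464 - 180161) = -8493*98303 = -834887379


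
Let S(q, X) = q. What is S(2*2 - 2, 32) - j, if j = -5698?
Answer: 5700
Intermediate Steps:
S(2*2 - 2, 32) - j = (2*2 - 2) - 1*(-5698) = (4 - 2) + 5698 = 2 + 5698 = 5700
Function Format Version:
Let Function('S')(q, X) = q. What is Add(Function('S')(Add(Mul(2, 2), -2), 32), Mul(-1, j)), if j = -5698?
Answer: 5700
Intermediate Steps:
Add(Function('S')(Add(Mul(2, 2), -2), 32), Mul(-1, j)) = Add(Add(Mul(2, 2), -2), Mul(-1, -5698)) = Add(Add(4, -2), 5698) = Add(2, 5698) = 5700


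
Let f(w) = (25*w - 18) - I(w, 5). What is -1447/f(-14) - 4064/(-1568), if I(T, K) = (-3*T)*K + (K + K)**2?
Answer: 157009/33222 ≈ 4.7261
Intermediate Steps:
I(T, K) = 4*K**2 - 3*K*T (I(T, K) = -3*K*T + (2*K)**2 = -3*K*T + 4*K**2 = 4*K**2 - 3*K*T)
f(w) = -118 + 40*w (f(w) = (25*w - 18) - 5*(-3*w + 4*5) = (-18 + 25*w) - 5*(-3*w + 20) = (-18 + 25*w) - 5*(20 - 3*w) = (-18 + 25*w) - (100 - 15*w) = (-18 + 25*w) + (-100 + 15*w) = -118 + 40*w)
-1447/f(-14) - 4064/(-1568) = -1447/(-118 + 40*(-14)) - 4064/(-1568) = -1447/(-118 - 560) - 4064*(-1/1568) = -1447/(-678) + 127/49 = -1447*(-1/678) + 127/49 = 1447/678 + 127/49 = 157009/33222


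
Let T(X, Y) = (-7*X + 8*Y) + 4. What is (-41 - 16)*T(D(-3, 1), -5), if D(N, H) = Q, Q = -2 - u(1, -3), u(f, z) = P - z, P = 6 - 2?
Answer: -1539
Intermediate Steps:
P = 4
u(f, z) = 4 - z
Q = -9 (Q = -2 - (4 - 1*(-3)) = -2 - (4 + 3) = -2 - 1*7 = -2 - 7 = -9)
D(N, H) = -9
T(X, Y) = 4 - 7*X + 8*Y
(-41 - 16)*T(D(-3, 1), -5) = (-41 - 16)*(4 - 7*(-9) + 8*(-5)) = -57*(4 + 63 - 40) = -57*27 = -1539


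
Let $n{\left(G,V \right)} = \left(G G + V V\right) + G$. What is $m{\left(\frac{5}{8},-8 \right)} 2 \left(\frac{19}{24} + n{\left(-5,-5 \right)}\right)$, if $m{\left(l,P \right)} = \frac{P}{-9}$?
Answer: $\frac{2198}{27} \approx 81.407$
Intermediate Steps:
$m{\left(l,P \right)} = - \frac{P}{9}$ ($m{\left(l,P \right)} = P \left(- \frac{1}{9}\right) = - \frac{P}{9}$)
$n{\left(G,V \right)} = G + G^{2} + V^{2}$ ($n{\left(G,V \right)} = \left(G^{2} + V^{2}\right) + G = G + G^{2} + V^{2}$)
$m{\left(\frac{5}{8},-8 \right)} 2 \left(\frac{19}{24} + n{\left(-5,-5 \right)}\right) = \left(- \frac{1}{9}\right) \left(-8\right) 2 \left(\frac{19}{24} + \left(-5 + \left(-5\right)^{2} + \left(-5\right)^{2}\right)\right) = \frac{8 \cdot 2 \left(19 \cdot \frac{1}{24} + \left(-5 + 25 + 25\right)\right)}{9} = \frac{8 \cdot 2 \left(\frac{19}{24} + 45\right)}{9} = \frac{8 \cdot 2 \cdot \frac{1099}{24}}{9} = \frac{8}{9} \cdot \frac{1099}{12} = \frac{2198}{27}$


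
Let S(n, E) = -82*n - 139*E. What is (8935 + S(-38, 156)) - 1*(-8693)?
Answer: -940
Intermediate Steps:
S(n, E) = -139*E - 82*n
(8935 + S(-38, 156)) - 1*(-8693) = (8935 + (-139*156 - 82*(-38))) - 1*(-8693) = (8935 + (-21684 + 3116)) + 8693 = (8935 - 18568) + 8693 = -9633 + 8693 = -940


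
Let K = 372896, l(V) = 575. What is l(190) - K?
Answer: -372321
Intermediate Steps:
l(190) - K = 575 - 1*372896 = 575 - 372896 = -372321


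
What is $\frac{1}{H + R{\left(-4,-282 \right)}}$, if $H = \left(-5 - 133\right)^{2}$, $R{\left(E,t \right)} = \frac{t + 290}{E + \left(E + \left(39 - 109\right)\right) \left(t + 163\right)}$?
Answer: $\frac{4401}{83812648} \approx 5.251 \cdot 10^{-5}$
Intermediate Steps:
$R{\left(E,t \right)} = \frac{290 + t}{E + \left(-70 + E\right) \left(163 + t\right)}$ ($R{\left(E,t \right)} = \frac{290 + t}{E + \left(E - 70\right) \left(163 + t\right)} = \frac{290 + t}{E + \left(-70 + E\right) \left(163 + t\right)}$)
$H = 19044$ ($H = \left(-138\right)^{2} = 19044$)
$\frac{1}{H + R{\left(-4,-282 \right)}} = \frac{1}{19044 + \frac{290 - 282}{-11410 - -19740 + 164 \left(-4\right) - -1128}} = \frac{1}{19044 + \frac{1}{-11410 + 19740 - 656 + 1128} \cdot 8} = \frac{1}{19044 + \frac{1}{8802} \cdot 8} = \frac{1}{19044 + \frac{4}{4401}} = \frac{1}{\frac{83812648}{4401}} = \frac{4401}{83812648}$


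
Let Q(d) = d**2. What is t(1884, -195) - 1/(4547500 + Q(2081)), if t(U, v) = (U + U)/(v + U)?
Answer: 11150844053/4998348343 ≈ 2.2309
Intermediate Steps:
t(U, v) = 2*U/(U + v) (t(U, v) = (2*U)/(U + v) = 2*U/(U + v))
t(1884, -195) - 1/(4547500 + Q(2081)) = 2*1884/(1884 - 195) - 1/(4547500 + 2081**2) = 2*1884/1689 - 1/(4547500 + 4330561) = 2*1884*(1/1689) - 1/8878061 = 1256/563 - 1*1/8878061 = 1256/563 - 1/8878061 = 11150844053/4998348343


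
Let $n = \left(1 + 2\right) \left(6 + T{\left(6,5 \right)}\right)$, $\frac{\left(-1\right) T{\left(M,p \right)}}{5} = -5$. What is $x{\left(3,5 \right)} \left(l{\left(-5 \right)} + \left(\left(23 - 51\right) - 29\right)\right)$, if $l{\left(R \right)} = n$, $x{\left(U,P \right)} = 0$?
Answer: $0$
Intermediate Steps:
$T{\left(M,p \right)} = 25$ ($T{\left(M,p \right)} = \left(-5\right) \left(-5\right) = 25$)
$n = 93$ ($n = \left(1 + 2\right) \left(6 + 25\right) = 3 \cdot 31 = 93$)
$l{\left(R \right)} = 93$
$x{\left(3,5 \right)} \left(l{\left(-5 \right)} + \left(\left(23 - 51\right) - 29\right)\right) = 0 \left(93 + \left(\left(23 - 51\right) - 29\right)\right) = 0 \left(93 - 57\right) = 0 \cdot 36 = 0$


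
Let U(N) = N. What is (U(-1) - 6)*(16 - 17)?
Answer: 7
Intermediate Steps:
(U(-1) - 6)*(16 - 17) = (-1 - 6)*(16 - 17) = -7*(-1) = 7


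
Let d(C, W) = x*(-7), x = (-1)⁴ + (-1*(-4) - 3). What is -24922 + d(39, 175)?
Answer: -24936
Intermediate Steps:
x = 2 (x = 1 + (4 - 3) = 1 + 1 = 2)
d(C, W) = -14 (d(C, W) = 2*(-7) = -14)
-24922 + d(39, 175) = -24922 - 14 = -24936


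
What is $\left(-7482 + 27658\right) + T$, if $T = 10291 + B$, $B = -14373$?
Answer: $16094$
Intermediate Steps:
$T = -4082$ ($T = 10291 - 14373 = -4082$)
$\left(-7482 + 27658\right) + T = \left(-7482 + 27658\right) - 4082 = 20176 - 4082 = 16094$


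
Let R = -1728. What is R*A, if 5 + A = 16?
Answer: -19008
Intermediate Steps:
A = 11 (A = -5 + 16 = 11)
R*A = -1728*11 = -19008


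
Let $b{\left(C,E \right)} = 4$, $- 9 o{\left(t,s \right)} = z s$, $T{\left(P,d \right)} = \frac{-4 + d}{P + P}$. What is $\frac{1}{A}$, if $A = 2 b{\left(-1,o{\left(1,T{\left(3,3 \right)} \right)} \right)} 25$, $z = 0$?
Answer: $\frac{1}{200} \approx 0.005$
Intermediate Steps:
$T{\left(P,d \right)} = \frac{-4 + d}{2 P}$
$o{\left(t,s \right)} = 0$ ($o{\left(t,s \right)} = - \frac{0 s}{9} = \left(- \frac{1}{9}\right) 0 = 0$)
$A = 200$ ($A = 2 \cdot 4 \cdot 25 = 8 \cdot 25 = 200$)
$\frac{1}{A} = \frac{1}{200}$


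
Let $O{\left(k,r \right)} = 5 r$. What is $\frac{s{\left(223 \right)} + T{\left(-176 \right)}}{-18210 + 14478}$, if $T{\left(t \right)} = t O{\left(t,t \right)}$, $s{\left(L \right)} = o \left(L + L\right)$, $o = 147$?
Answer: $- \frac{110221}{1866} \approx -59.068$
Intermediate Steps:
$s{\left(L \right)} = 294 L$ ($s{\left(L \right)} = 147 \left(L + L\right) = 147 \cdot 2 L = 294 L$)
$T{\left(t \right)} = 5 t^{2}$ ($T{\left(t \right)} = t 5 t = 5 t^{2}$)
$\frac{s{\left(223 \right)} + T{\left(-176 \right)}}{-18210 + 14478} = \frac{294 \cdot 223 + 5 \left(-176\right)^{2}}{-18210 + 14478} = \frac{65562 + 5 \cdot 30976}{-3732} = \left(65562 + 154880\right) \left(- \frac{1}{3732}\right) = 220442 \left(- \frac{1}{3732}\right) = - \frac{110221}{1866}$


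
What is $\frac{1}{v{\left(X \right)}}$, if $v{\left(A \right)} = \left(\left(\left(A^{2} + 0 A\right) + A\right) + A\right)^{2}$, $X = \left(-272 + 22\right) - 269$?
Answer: $\frac{1}{71997232329} \approx 1.3889 \cdot 10^{-11}$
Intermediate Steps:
$X = -519$ ($X = -250 - 269 = -519$)
$v{\left(A \right)} = \left(A^{2} + 2 A\right)^{2}$ ($v{\left(A \right)} = \left(\left(\left(A^{2} + 0\right) + A\right) + A\right)^{2} = \left(\left(A^{2} + A\right) + A\right)^{2} = \left(\left(A + A^{2}\right) + A\right)^{2} = \left(A^{2} + 2 A\right)^{2}$)
$\frac{1}{v{\left(X \right)}} = \frac{1}{\left(-519\right)^{2} \left(2 - 519\right)^{2}} = \frac{1}{269361 \left(-517\right)^{2}} = \frac{1}{269361 \cdot 267289} = \frac{1}{71997232329}$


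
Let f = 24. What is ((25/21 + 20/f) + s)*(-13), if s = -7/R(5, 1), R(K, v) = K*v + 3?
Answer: -2509/168 ≈ -14.935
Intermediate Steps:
R(K, v) = 3 + K*v
s = -7/8 (s = -7/(3 + 5*1) = -7/(3 + 5) = -7/8 ≈ -0.87500)
((25/21 + 20/f) + s)*(-13) = ((25/21 + 20/24) - 7/8)*(-13) = ((25*(1/21) + 20*(1/24)) - 7/8)*(-13) = ((25/21 + ⅚) - 7/8)*(-13) = (85/42 - 7/8)*(-13) = (193/168)*(-13) = -2509/168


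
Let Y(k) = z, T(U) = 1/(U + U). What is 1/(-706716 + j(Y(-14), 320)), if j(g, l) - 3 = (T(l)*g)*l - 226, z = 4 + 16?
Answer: -1/706929 ≈ -1.4146e-6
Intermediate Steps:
z = 20
T(U) = 1/(2*U)
Y(k) = 20
j(g, l) = -223 + g/2 (j(g, l) = 3 + (((1/(2*l))*g)*l - 226) = 3 + ((g/(2*l))*l - 226) = 3 + (g/2 - 226) = 3 + (-226 + g/2) = -223 + g/2)
1/(-706716 + j(Y(-14), 320)) = 1/(-706716 + (-223 + (½)*20)) = 1/(-706716 + (-223 + 10)) = 1/(-706716 - 213) = 1/(-706929) = -1/706929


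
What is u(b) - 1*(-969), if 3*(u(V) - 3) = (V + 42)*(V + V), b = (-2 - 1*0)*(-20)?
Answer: 9476/3 ≈ 3158.7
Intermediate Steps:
b = 40 (b = (-2 + 0)*(-20) = -2*(-20) = 40)
u(V) = 3 + 2*V*(42 + V)/3 (u(V) = 3 + ((V + 42)*(V + V))/3 = 3 + ((42 + V)*(2*V))/3 = 3 + (2*V*(42 + V))/3 = 3 + 2*V*(42 + V)/3)
u(b) - 1*(-969) = (3 + 28*40 + (2/3)*40**2) - 1*(-969) = (3 + 1120 + (2/3)*1600) + 969 = (3 + 1120 + 3200/3) + 969 = 6569/3 + 969 = 9476/3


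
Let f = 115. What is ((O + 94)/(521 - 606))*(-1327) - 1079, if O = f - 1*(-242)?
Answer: 506762/85 ≈ 5961.9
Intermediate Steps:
O = 357 (O = 115 - 1*(-242) = 115 + 242 = 357)
((O + 94)/(521 - 606))*(-1327) - 1079 = ((357 + 94)/(521 - 606))*(-1327) - 1079 = (451/(-85))*(-1327) - 1079 = (451*(-1/85))*(-1327) - 1079 = -451/85*(-1327) - 1079 = 598477/85 - 1079 = 506762/85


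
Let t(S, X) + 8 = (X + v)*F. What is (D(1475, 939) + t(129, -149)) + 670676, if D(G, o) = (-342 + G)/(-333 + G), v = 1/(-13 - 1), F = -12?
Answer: 5375628047/7994 ≈ 6.7246e+5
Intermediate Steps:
v = -1/14 (v = 1/(-14) = -1/14 ≈ -0.071429)
D(G, o) = (-342 + G)/(-333 + G)
t(S, X) = -50/7 - 12*X (t(S, X) = -8 + (X - 1/14)*(-12) = -8 + (-1/14 + X)*(-12) = -8 + (6/7 - 12*X) = -50/7 - 12*X)
(D(1475, 939) + t(129, -149)) + 670676 = ((-342 + 1475)/(-333 + 1475) + (-50/7 - 12*(-149))) + 670676 = (1133/1142 + (-50/7 + 1788)) + 670676 = ((1/1142)*1133 + 12466/7) + 670676 = (1133/1142 + 12466/7) + 670676 = 14244103/7994 + 670676 = 5375628047/7994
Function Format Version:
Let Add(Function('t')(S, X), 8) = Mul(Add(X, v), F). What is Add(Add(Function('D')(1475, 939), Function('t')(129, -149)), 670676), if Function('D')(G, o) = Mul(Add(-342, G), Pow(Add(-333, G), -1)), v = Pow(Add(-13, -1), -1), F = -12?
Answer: Rational(5375628047, 7994) ≈ 6.7246e+5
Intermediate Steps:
v = Rational(-1, 14) (v = Pow(-14, -1) = Rational(-1, 14) ≈ -0.071429)
Function('D')(G, o) = Mul(Pow(Add(-333, G), -1), Add(-342, G))
Function('t')(S, X) = Add(Rational(-50, 7), Mul(-12, X)) (Function('t')(S, X) = Add(-8, Mul(Add(X, Rational(-1, 14)), -12)) = Add(-8, Mul(Add(Rational(-1, 14), X), -12)) = Add(-8, Add(Rational(6, 7), Mul(-12, X))) = Add(Rational(-50, 7), Mul(-12, X)))
Add(Add(Function('D')(1475, 939), Function('t')(129, -149)), 670676) = Add(Add(Mul(Pow(Add(-333, 1475), -1), Add(-342, 1475)), Add(Rational(-50, 7), Mul(-12, -149))), 670676) = Add(Add(Mul(Pow(1142, -1), 1133), Add(Rational(-50, 7), 1788)), 670676) = Add(Add(Mul(Rational(1, 1142), 1133), Rational(12466, 7)), 670676) = Add(Add(Rational(1133, 1142), Rational(12466, 7)), 670676) = Add(Rational(14244103, 7994), 670676) = Rational(5375628047, 7994)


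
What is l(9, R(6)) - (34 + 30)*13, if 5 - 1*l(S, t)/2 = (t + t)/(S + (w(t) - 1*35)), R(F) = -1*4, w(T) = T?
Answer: -12338/15 ≈ -822.53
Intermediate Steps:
R(F) = -4
l(S, t) = 10 - 4*t/(-35 + S + t) (l(S, t) = 10 - 2*(t + t)/(S + (t - 1*35)) = 10 - 2*2*t/(S + (t - 35)) = 10 - 2*2*t/(S + (-35 + t)) = 10 - 2*2*t/(-35 + S + t) = 10 - 4*t/(-35 + S + t))
l(9, R(6)) - (34 + 30)*13 = 2*(-175 + 3*(-4) + 5*9)/(-35 + 9 - 4) - (34 + 30)*13 = 2*(-175 - 12 + 45)/(-30) - 64*13 = 2*(-1/30)*(-142) - 1*832 = 142/15 - 832 = -12338/15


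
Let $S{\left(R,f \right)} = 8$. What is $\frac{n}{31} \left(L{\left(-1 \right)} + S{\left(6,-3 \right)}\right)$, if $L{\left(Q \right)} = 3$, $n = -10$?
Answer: $- \frac{110}{31} \approx -3.5484$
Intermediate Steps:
$\frac{n}{31} \left(L{\left(-1 \right)} + S{\left(6,-3 \right)}\right) = - \frac{10}{31} \left(3 + 8\right) = \left(-10\right) \frac{1}{31} \cdot 11 = \left(- \frac{10}{31}\right) 11 = - \frac{110}{31}$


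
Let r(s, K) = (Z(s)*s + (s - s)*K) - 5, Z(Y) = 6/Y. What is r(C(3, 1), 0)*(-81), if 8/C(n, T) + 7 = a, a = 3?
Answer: -81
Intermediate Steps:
C(n, T) = -2 (C(n, T) = 8/(-7 + 3) = 8/(-4) = 8*(-¼) = -2)
r(s, K) = 1 (r(s, K) = ((6/s)*s + (s - s)*K) - 5 = (6 + 0*K) - 5 = (6 + 0) - 5 = 6 - 5 = 1)
r(C(3, 1), 0)*(-81) = 1*(-81) = -81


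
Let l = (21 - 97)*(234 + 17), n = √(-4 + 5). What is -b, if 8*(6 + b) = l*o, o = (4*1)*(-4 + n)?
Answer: -28608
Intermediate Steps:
n = 1 (n = √1 = 1)
l = -19076 (l = -76*251 = -19076)
o = -12 (o = (4*1)*(-4 + 1) = 4*(-3) = -12)
b = 28608 (b = -6 + (-19076*(-12))/8 = -6 + (⅛)*228912 = -6 + 28614 = 28608)
-b = -1*28608 = -28608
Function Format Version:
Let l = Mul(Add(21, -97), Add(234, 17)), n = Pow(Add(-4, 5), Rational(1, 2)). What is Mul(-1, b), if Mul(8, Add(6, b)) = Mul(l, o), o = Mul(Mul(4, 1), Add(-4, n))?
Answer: -28608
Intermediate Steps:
n = 1 (n = Pow(1, Rational(1, 2)) = 1)
l = -19076 (l = Mul(-76, 251) = -19076)
o = -12 (o = Mul(Mul(4, 1), Add(-4, 1)) = Mul(4, -3) = -12)
b = 28608 (b = Add(-6, Mul(Rational(1, 8), Mul(-19076, -12))) = Add(-6, Mul(Rational(1, 8), 228912)) = Add(-6, 28614) = 28608)
Mul(-1, b) = Mul(-1, 28608) = -28608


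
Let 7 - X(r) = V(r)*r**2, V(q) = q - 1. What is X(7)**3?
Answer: -23639903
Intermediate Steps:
V(q) = -1 + q
X(r) = 7 - r**2*(-1 + r) (X(r) = 7 - (-1 + r)*r**2 = 7 - r**2*(-1 + r))
X(7)**3 = (7 + 7**2*(1 - 1*7))**3 = (7 + 49*(1 - 7))**3 = (7 + 49*(-6))**3 = (7 - 294)**3 = (-287)**3 = -23639903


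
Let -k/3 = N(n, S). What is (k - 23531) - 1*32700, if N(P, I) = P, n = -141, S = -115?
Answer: -55808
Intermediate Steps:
k = 423 (k = -3*(-141) = 423)
(k - 23531) - 1*32700 = (423 - 23531) - 1*32700 = -23108 - 32700 = -55808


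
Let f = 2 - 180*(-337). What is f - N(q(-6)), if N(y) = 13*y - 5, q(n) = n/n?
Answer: 60654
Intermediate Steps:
q(n) = 1
N(y) = -5 + 13*y
f = 60662 (f = 2 + 60660 = 60662)
f - N(q(-6)) = 60662 - (-5 + 13*1) = 60662 - (-5 + 13) = 60662 - 1*8 = 60662 - 8 = 60654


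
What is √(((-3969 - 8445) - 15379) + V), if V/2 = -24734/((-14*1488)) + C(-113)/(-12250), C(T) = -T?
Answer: I*√117777026470710/65100 ≈ 166.71*I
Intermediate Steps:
V = 10737053/4557000 (V = 2*(-24734/((-14*1488)) - 1*(-113)/(-12250)) = 2*(-24734/(-20832) + 113*(-1/12250)) = 2*(-24734*(-1/20832) - 113/12250) = 2*(12367/10416 - 113/12250) = 2*(10737053/9114000) = 10737053/4557000 ≈ 2.3562)
√(((-3969 - 8445) - 15379) + V) = √(((-3969 - 8445) - 15379) + 10737053/4557000) = √((-12414 - 15379) + 10737053/4557000) = √(-27793 + 10737053/4557000) = √(-126641963947/4557000) = I*√117777026470710/65100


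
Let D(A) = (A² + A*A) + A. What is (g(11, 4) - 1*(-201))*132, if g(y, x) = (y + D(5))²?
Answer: 601524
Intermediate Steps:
D(A) = A + 2*A² (D(A) = (A² + A²) + A = 2*A² + A = A + 2*A²)
g(y, x) = (55 + y)² (g(y, x) = (y + 5*(1 + 2*5))² = (y + 5*(1 + 10))² = (y + 5*11)² = (y + 55)² = (55 + y)²)
(g(11, 4) - 1*(-201))*132 = ((55 + 11)² - 1*(-201))*132 = (66² + 201)*132 = (4356 + 201)*132 = 4557*132 = 601524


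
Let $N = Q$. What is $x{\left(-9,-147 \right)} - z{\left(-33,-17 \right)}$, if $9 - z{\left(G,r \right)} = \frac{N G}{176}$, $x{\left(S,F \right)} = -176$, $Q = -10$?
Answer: $- \frac{1465}{8} \approx -183.13$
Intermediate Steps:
$N = -10$
$z{\left(G,r \right)} = 9 + \frac{5 G}{88}$ ($z{\left(G,r \right)} = 9 - \frac{\left(-10\right) G}{176} = 9 - - 10 G \frac{1}{176} = 9 - - \frac{5 G}{88} = 9 + \frac{5 G}{88}$)
$x{\left(-9,-147 \right)} - z{\left(-33,-17 \right)} = -176 - \left(9 + \frac{5}{88} \left(-33\right)\right) = -176 - \left(9 - \frac{15}{8}\right) = -176 - \frac{57}{8} = - \frac{1465}{8}$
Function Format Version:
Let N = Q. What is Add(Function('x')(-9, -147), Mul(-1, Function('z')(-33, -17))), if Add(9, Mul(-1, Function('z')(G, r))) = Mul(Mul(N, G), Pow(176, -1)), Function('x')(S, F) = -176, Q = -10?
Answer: Rational(-1465, 8) ≈ -183.13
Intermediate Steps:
N = -10
Function('z')(G, r) = Add(9, Mul(Rational(5, 88), G)) (Function('z')(G, r) = Add(9, Mul(-1, Mul(Mul(-10, G), Pow(176, -1)))) = Add(9, Mul(-1, Mul(Mul(-10, G), Rational(1, 176)))) = Add(9, Mul(-1, Mul(Rational(-5, 88), G))) = Add(9, Mul(Rational(5, 88), G)))
Add(Function('x')(-9, -147), Mul(-1, Function('z')(-33, -17))) = Add(-176, Mul(-1, Add(9, Mul(Rational(5, 88), -33)))) = Add(-176, Mul(-1, Add(9, Rational(-15, 8)))) = Add(-176, Mul(-1, Rational(57, 8))) = Add(-176, Rational(-57, 8)) = Rational(-1465, 8)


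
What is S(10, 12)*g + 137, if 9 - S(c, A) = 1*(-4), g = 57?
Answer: 878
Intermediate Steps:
S(c, A) = 13 (S(c, A) = 9 - (-4) = 9 - 1*(-4) = 9 + 4 = 13)
S(10, 12)*g + 137 = 13*57 + 137 = 741 + 137 = 878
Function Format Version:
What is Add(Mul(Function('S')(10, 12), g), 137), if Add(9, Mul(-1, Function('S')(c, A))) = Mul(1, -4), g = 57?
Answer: 878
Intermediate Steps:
Function('S')(c, A) = 13 (Function('S')(c, A) = Add(9, Mul(-1, Mul(1, -4))) = Add(9, Mul(-1, -4)) = Add(9, 4) = 13)
Add(Mul(Function('S')(10, 12), g), 137) = Add(Mul(13, 57), 137) = Add(741, 137) = 878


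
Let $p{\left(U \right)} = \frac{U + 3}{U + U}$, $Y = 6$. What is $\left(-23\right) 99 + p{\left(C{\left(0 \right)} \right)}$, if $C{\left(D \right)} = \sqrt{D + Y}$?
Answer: $- \frac{4553}{2} + \frac{\sqrt{6}}{4} \approx -2275.9$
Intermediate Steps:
$C{\left(D \right)} = \sqrt{6 + D}$ ($C{\left(D \right)} = \sqrt{D + 6} = \sqrt{6 + D}$)
$p{\left(U \right)} = \frac{3 + U}{2 U}$
$\left(-23\right) 99 + p{\left(C{\left(0 \right)} \right)} = \left(-23\right) 99 + \frac{3 + \sqrt{6 + 0}}{2 \sqrt{6 + 0}} = -2277 + \frac{3 + \sqrt{6}}{2 \sqrt{6}} = -2277 + \frac{\frac{\sqrt{6}}{6} \left(3 + \sqrt{6}\right)}{2} = -2277 + \frac{\sqrt{6} \left(3 + \sqrt{6}\right)}{12}$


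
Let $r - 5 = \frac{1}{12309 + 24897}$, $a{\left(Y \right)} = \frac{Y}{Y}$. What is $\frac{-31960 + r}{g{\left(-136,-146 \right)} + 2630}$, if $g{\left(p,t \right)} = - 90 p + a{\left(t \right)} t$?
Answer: $- \frac{1188917729}{547821144} \approx -2.1703$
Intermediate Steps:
$a{\left(Y \right)} = 1$
$g{\left(p,t \right)} = t - 90 p$ ($g{\left(p,t \right)} = - 90 p + 1 t = - 90 p + t = t - 90 p$)
$r = \frac{186031}{37206}$ ($r = 5 + \frac{1}{12309 + 24897} = 5 + \frac{1}{37206} = \frac{186031}{37206} \approx 5.0$)
$\frac{-31960 + r}{g{\left(-136,-146 \right)} + 2630} = \frac{-31960 + \frac{186031}{37206}}{\left(-146 - -12240\right) + 2630} = - \frac{1188917729}{37206 \left(\left(-146 + 12240\right) + 2630\right)} = - \frac{1188917729}{37206 \left(12094 + 2630\right)} = - \frac{1188917729}{37206 \cdot 14724} = \left(- \frac{1188917729}{37206}\right) \frac{1}{14724} = - \frac{1188917729}{547821144}$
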